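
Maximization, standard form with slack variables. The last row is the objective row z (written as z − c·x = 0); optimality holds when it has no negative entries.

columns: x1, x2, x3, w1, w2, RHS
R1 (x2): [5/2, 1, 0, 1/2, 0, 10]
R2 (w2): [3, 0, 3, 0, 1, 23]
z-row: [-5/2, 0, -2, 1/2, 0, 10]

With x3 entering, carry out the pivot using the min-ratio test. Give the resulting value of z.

76/3

Ratio test on column x3 — row 1: entry 0 ≤ 0; row 2: 23/3 = 23/3. Minimum is 23/3 at row 2 (w2 leaves); pivot element 3.
Pivot on row 2; the z-row RHS becomes 10 − (-2)·(23/3) = 76/3.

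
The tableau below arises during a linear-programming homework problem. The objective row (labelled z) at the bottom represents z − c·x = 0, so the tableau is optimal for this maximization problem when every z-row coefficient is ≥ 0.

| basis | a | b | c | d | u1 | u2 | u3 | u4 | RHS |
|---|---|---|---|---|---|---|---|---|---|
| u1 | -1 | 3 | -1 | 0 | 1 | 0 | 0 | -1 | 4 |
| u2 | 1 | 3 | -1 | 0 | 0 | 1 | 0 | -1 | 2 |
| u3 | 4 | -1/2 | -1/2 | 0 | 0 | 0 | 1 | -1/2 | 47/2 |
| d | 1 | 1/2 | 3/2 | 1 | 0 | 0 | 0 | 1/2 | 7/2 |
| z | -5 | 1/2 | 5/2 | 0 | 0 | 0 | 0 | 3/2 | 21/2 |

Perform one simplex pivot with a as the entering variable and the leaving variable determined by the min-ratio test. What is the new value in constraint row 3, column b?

-25/2

Ratio test on column a — row 1: entry -1 ≤ 0; row 2: 2/1 = 2; row 3: (47/2)/4 = 47/8; row 4: (7/2)/1 = 7/2. Minimum is 2 at row 2 (u2 leaves); pivot element 1.
Divide row 2 by 1; eliminate column a from the other rows.
Row 3 update in column b: -1/2 − 4·3 = -25/2.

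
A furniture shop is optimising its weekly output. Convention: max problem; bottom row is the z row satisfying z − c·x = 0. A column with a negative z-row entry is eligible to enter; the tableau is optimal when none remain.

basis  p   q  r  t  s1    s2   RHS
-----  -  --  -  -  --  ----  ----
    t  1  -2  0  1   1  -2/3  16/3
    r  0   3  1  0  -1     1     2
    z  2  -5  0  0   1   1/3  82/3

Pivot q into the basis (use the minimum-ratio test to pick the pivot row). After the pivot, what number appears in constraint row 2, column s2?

Ratio test on column q — row 1: entry -2 ≤ 0; row 2: 2/3 = 2/3. Minimum is 2/3 at row 2 (r leaves); pivot element 3.
Divide row 2 by 3; eliminate column q from the other rows.
In the new row 2, the s2 entry is the old entry divided by the pivot: 1/3 = 1/3.

1/3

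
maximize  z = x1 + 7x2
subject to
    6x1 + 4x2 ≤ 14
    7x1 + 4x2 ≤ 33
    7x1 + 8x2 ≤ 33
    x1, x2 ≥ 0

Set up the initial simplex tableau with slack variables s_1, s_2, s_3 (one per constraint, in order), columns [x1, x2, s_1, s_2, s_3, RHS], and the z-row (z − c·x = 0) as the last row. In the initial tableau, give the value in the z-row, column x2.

The z-row carries the negated objective coefficients: the x2 entry is -7.

-7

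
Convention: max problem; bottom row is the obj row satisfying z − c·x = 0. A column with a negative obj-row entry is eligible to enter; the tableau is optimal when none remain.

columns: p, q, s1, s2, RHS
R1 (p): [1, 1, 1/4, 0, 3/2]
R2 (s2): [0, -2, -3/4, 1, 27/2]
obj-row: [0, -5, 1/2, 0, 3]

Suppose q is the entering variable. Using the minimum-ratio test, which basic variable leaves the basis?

p

Column q entries and ratios — p: (3/2)/1 = 3/2; s2: -2 ≤ 0, skip.
Smallest ratio is 3/2 in the row of p, so p leaves.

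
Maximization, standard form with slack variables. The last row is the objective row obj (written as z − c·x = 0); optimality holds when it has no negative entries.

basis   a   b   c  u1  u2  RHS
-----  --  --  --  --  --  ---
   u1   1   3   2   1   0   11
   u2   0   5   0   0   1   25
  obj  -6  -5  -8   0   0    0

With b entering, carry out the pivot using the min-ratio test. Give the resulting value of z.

Ratio test on column b — row 1: 11/3 = 11/3; row 2: 25/5 = 5. Minimum is 11/3 at row 1 (u1 leaves); pivot element 3.
Pivot on row 1; the obj-row RHS becomes 0 − (-5)·(11/3) = 55/3.

55/3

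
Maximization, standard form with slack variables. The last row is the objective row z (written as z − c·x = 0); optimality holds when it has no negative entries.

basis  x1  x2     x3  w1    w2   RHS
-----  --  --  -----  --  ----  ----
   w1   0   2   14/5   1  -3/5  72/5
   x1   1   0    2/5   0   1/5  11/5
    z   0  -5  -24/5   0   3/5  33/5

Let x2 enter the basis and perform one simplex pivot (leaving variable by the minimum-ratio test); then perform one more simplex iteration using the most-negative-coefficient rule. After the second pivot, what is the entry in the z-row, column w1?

Ratio test on column x2 — row 1: (72/5)/2 = 36/5; row 2: entry 0 ≤ 0. Minimum is 36/5 at row 1 (w1 leaves); pivot element 2.
Divide row 1 by 2; eliminate column x2 from the other rows.
Second iteration: most negative z-row entry is -9/10 in column w2, so w2 enters.
Ratio test on column w2 — row 1: entry -3/10 ≤ 0; row 2: (11/5)/(1/5) = 11. Minimum is 11 at row 2 (x1 leaves); pivot element 1/5.
Divide row 2 by 1/5; eliminate column w2 from the other rows.
After both pivots, the entry at the z-row, column w1 is 5/2.

5/2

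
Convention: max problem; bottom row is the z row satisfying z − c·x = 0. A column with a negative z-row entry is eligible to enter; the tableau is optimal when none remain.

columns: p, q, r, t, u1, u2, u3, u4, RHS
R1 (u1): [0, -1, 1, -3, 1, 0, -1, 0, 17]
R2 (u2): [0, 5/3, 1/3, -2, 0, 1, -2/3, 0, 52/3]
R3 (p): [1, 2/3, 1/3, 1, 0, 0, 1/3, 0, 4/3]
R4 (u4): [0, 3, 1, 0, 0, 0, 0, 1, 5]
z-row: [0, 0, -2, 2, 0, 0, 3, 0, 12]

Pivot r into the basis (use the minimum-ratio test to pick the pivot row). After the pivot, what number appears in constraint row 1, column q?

-3

Ratio test on column r — row 1: 17/1 = 17; row 2: (52/3)/(1/3) = 52; row 3: (4/3)/(1/3) = 4; row 4: 5/1 = 5. Minimum is 4 at row 3 (p leaves); pivot element 1/3.
Divide row 3 by 1/3; eliminate column r from the other rows.
Row 1 update in column q: -1 − 1·2 = -3.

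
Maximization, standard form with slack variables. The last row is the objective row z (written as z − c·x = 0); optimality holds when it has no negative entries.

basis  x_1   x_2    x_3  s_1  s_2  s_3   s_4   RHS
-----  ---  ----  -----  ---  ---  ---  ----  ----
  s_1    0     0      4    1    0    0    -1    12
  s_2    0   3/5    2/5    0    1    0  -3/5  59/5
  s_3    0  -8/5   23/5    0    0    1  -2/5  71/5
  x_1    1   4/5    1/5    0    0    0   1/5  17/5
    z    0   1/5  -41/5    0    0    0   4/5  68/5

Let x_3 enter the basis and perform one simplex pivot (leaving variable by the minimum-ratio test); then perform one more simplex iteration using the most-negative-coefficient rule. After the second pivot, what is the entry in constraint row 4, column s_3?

-1/3

Ratio test on column x_3 — row 1: 12/4 = 3; row 2: (59/5)/(2/5) = 59/2; row 3: (71/5)/(23/5) = 71/23; row 4: (17/5)/(1/5) = 17. Minimum is 3 at row 1 (s_1 leaves); pivot element 4.
Divide row 1 by 4; eliminate column x_3 from the other rows.
Second iteration: most negative z-row entry is -5/4 in column s_4, so s_4 enters.
Ratio test on column s_4 — row 1: entry -1/4 ≤ 0; row 2: entry -1/2 ≤ 0; row 3: (2/5)/(3/4) = 8/15; row 4: (14/5)/(1/4) = 56/5. Minimum is 8/15 at row 3 (s_3 leaves); pivot element 3/4.
Divide row 3 by 3/4; eliminate column s_4 from the other rows.
After both pivots, the entry at constraint row 4, column s_3 is -1/3.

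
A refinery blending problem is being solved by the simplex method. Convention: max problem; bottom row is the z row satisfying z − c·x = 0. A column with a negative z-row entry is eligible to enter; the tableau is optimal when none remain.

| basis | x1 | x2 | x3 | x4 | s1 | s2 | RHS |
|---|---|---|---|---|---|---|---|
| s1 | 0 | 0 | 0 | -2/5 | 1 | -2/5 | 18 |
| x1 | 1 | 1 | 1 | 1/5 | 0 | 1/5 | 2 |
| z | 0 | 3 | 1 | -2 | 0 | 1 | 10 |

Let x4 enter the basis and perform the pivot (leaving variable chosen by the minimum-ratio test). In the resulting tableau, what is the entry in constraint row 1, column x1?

2

Ratio test on column x4 — row 1: entry -2/5 ≤ 0; row 2: 2/(1/5) = 10. Minimum is 10 at row 2 (x1 leaves); pivot element 1/5.
Divide row 2 by 1/5; eliminate column x4 from the other rows.
Row 1 update in column x1: 0 − (-2/5)·5 = 2.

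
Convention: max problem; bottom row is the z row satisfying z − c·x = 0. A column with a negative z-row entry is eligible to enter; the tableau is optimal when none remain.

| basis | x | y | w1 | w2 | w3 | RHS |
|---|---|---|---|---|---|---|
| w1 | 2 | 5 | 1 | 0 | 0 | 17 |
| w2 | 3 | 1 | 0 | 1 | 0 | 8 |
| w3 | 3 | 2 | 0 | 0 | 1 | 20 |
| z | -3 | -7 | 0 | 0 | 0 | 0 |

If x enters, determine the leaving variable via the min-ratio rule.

w2

Column x entries and ratios — w1: 17/2 = 17/2; w2: 8/3 = 8/3; w3: 20/3 = 20/3.
Smallest ratio is 8/3 in the row of w2, so w2 leaves.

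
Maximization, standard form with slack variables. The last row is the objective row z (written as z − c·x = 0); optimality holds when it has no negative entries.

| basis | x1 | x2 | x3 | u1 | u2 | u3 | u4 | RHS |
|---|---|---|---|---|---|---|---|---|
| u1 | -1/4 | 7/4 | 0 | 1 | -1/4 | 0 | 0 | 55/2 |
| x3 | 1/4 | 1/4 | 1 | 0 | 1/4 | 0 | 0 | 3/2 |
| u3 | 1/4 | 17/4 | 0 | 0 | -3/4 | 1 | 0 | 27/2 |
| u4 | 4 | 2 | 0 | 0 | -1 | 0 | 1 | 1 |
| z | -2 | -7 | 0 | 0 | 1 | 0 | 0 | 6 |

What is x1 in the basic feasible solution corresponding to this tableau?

x1 is not in the basis, so in the current basic feasible solution x1 = 0.

0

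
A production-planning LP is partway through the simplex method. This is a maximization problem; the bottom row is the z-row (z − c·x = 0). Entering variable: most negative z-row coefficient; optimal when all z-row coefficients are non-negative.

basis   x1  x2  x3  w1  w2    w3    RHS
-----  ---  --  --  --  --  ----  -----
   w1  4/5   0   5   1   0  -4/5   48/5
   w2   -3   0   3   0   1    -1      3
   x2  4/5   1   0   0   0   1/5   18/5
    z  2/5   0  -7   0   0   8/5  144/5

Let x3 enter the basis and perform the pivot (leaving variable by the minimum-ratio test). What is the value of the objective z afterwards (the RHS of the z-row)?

Ratio test on column x3 — row 1: (48/5)/5 = 48/25; row 2: 3/3 = 1; row 3: entry 0 ≤ 0. Minimum is 1 at row 2 (w2 leaves); pivot element 3.
Pivot on row 2; the z-row RHS becomes 144/5 − (-7)·1 = 179/5.

179/5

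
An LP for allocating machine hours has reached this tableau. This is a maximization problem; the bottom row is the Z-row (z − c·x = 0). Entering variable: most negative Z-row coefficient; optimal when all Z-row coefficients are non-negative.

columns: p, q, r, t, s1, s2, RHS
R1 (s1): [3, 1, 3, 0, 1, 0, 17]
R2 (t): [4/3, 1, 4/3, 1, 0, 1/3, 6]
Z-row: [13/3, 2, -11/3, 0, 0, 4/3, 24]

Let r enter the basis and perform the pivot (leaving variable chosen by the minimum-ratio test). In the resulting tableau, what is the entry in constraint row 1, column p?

Ratio test on column r — row 1: 17/3 = 17/3; row 2: 6/(4/3) = 9/2. Minimum is 9/2 at row 2 (t leaves); pivot element 4/3.
Divide row 2 by 4/3; eliminate column r from the other rows.
Row 1 update in column p: 3 − 3·1 = 0.

0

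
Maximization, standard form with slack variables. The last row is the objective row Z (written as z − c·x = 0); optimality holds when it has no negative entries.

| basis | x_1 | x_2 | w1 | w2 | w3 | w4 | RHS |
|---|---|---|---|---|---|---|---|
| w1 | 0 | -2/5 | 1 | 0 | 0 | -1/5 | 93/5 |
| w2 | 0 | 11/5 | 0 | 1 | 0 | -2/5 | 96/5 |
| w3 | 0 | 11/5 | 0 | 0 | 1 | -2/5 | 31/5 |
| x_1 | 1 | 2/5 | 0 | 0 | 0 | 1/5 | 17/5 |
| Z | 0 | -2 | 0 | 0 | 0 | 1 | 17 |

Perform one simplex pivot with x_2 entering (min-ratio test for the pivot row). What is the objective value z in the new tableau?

Ratio test on column x_2 — row 1: entry -2/5 ≤ 0; row 2: (96/5)/(11/5) = 96/11; row 3: (31/5)/(11/5) = 31/11; row 4: (17/5)/(2/5) = 17/2. Minimum is 31/11 at row 3 (w3 leaves); pivot element 11/5.
Pivot on row 3; the Z-row RHS becomes 17 − (-2)·(31/11) = 249/11.

249/11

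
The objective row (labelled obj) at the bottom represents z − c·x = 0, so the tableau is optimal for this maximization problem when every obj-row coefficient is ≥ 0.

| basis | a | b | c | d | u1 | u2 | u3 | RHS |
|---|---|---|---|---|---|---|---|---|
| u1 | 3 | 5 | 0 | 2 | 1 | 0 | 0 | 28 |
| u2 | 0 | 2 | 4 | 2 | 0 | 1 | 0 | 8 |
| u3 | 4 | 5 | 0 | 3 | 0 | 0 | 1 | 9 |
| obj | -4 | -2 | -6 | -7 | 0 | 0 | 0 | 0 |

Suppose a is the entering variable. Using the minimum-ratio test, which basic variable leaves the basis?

u3

Column a entries and ratios — u1: 28/3 = 28/3; u2: 0 ≤ 0, skip; u3: 9/4 = 9/4.
Smallest ratio is 9/4 in the row of u3, so u3 leaves.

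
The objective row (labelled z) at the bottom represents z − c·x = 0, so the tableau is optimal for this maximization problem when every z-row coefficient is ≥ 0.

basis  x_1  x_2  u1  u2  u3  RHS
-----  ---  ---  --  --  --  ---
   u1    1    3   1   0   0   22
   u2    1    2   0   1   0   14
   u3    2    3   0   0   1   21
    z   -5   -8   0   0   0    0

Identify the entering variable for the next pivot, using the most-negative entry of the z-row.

x_2

Negative z-row entries: x_1: -5, x_2: -8.
The most negative is -8 in column x_2, so x_2 enters.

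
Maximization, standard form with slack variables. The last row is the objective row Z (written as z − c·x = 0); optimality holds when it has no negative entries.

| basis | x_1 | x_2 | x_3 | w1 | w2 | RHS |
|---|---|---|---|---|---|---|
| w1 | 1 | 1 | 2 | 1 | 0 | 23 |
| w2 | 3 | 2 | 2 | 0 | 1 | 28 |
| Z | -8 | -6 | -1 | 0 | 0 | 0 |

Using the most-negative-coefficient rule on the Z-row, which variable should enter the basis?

x_1

Negative Z-row entries: x_1: -8, x_2: -6, x_3: -1.
The most negative is -8 in column x_1, so x_1 enters.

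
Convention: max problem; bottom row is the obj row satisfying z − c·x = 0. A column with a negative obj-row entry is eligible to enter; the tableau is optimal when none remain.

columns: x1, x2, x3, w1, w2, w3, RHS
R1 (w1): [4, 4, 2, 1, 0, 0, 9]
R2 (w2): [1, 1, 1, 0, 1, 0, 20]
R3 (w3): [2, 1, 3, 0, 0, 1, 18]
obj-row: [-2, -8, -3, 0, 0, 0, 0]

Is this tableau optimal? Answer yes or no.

no

The obj-row has a negative entry -8 in column x2, so it is not optimal.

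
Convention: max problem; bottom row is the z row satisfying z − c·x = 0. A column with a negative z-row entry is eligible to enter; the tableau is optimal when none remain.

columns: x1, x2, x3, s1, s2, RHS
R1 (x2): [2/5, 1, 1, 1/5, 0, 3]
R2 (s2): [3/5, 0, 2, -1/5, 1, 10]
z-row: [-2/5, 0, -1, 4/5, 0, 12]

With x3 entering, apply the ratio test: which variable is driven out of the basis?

x2

Column x3 entries and ratios — x2: 3/1 = 3; s2: 10/2 = 5.
Smallest ratio is 3 in the row of x2, so x2 leaves.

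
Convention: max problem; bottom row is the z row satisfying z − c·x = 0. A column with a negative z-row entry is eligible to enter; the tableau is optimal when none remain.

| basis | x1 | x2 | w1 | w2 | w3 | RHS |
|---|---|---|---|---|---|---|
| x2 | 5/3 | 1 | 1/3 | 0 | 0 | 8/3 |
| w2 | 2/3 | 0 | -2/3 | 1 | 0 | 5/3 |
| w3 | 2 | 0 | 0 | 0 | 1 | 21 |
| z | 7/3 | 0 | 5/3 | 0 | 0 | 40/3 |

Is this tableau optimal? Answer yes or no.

Every z-row coefficient is ≥ 0, so the tableau is optimal.

yes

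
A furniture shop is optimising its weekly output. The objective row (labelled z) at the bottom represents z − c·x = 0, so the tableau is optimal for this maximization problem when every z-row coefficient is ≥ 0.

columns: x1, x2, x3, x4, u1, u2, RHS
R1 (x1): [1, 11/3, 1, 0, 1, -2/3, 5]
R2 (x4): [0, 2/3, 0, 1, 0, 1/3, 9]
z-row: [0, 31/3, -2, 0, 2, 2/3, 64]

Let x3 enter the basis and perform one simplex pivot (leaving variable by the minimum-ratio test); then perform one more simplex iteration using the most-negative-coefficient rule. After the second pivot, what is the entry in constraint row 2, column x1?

0

Ratio test on column x3 — row 1: 5/1 = 5; row 2: entry 0 ≤ 0. Minimum is 5 at row 1 (x1 leaves); pivot element 1.
Divide row 1 by 1; eliminate column x3 from the other rows.
Second iteration: most negative z-row entry is -2/3 in column u2, so u2 enters.
Ratio test on column u2 — row 1: entry -2/3 ≤ 0; row 2: 9/(1/3) = 27. Minimum is 27 at row 2 (x4 leaves); pivot element 1/3.
Divide row 2 by 1/3; eliminate column u2 from the other rows.
After both pivots, the entry at constraint row 2, column x1 is 0.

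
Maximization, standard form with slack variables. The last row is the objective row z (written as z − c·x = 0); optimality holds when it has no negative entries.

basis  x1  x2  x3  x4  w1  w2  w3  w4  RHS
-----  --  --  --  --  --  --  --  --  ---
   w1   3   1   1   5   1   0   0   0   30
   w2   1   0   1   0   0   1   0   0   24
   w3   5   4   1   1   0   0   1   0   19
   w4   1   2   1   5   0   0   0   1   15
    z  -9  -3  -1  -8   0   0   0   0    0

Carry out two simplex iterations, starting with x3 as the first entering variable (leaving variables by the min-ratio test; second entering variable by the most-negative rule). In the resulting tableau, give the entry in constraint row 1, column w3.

-1/2

Ratio test on column x3 — row 1: 30/1 = 30; row 2: 24/1 = 24; row 3: 19/1 = 19; row 4: 15/1 = 15. Minimum is 15 at row 4 (w4 leaves); pivot element 1.
Divide row 4 by 1; eliminate column x3 from the other rows.
Second iteration: most negative z-row entry is -8 in column x1, so x1 enters.
Ratio test on column x1 — row 1: 15/2 = 15/2; row 2: entry 0 ≤ 0; row 3: 4/4 = 1; row 4: 15/1 = 15. Minimum is 1 at row 3 (w3 leaves); pivot element 4.
Divide row 3 by 4; eliminate column x1 from the other rows.
After both pivots, the entry at constraint row 1, column w3 is -1/2.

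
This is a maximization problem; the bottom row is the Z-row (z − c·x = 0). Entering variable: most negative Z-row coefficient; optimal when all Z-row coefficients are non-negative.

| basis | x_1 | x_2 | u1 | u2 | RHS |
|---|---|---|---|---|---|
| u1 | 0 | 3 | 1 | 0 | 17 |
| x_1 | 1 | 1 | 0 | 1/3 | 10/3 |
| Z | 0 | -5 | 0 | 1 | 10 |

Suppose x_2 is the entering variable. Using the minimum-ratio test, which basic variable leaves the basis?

Column x_2 entries and ratios — u1: 17/3 = 17/3; x_1: (10/3)/1 = 10/3.
Smallest ratio is 10/3 in the row of x_1, so x_1 leaves.

x_1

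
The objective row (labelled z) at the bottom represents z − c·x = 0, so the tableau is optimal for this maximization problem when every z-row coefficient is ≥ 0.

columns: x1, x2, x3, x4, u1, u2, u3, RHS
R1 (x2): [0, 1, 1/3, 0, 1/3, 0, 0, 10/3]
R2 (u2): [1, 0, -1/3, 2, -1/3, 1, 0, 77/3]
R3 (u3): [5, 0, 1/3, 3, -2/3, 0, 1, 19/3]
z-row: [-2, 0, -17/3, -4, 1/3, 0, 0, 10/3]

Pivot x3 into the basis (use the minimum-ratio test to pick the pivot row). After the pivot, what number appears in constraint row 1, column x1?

0

Ratio test on column x3 — row 1: (10/3)/(1/3) = 10; row 2: entry -1/3 ≤ 0; row 3: (19/3)/(1/3) = 19. Minimum is 10 at row 1 (x2 leaves); pivot element 1/3.
Divide row 1 by 1/3; eliminate column x3 from the other rows.
In the new row 1, the x1 entry is the old entry divided by the pivot: 0/(1/3) = 0.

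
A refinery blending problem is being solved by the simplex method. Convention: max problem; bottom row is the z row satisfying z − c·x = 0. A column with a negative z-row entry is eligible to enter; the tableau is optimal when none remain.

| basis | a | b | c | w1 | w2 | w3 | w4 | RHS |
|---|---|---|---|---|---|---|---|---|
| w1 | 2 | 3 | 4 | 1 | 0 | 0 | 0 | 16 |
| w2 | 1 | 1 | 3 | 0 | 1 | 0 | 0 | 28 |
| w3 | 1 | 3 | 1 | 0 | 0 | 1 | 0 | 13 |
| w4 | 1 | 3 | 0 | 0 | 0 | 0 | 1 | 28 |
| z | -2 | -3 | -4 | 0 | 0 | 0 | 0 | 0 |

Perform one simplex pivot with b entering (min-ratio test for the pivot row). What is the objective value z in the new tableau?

13

Ratio test on column b — row 1: 16/3 = 16/3; row 2: 28/1 = 28; row 3: 13/3 = 13/3; row 4: 28/3 = 28/3. Minimum is 13/3 at row 3 (w3 leaves); pivot element 3.
Pivot on row 3; the z-row RHS becomes 0 − (-3)·(13/3) = 13.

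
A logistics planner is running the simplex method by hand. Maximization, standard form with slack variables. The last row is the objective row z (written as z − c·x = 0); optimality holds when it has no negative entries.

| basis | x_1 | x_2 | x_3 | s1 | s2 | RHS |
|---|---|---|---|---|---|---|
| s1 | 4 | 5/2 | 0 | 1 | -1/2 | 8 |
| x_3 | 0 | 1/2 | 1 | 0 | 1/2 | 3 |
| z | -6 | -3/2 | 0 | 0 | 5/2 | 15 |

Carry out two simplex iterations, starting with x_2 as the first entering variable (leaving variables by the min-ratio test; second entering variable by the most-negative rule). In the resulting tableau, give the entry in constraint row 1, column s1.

1/4

Ratio test on column x_2 — row 1: 8/(5/2) = 16/5; row 2: 3/(1/2) = 6. Minimum is 16/5 at row 1 (s1 leaves); pivot element 5/2.
Divide row 1 by 5/2; eliminate column x_2 from the other rows.
Second iteration: most negative z-row entry is -18/5 in column x_1, so x_1 enters.
Ratio test on column x_1 — row 1: (16/5)/(8/5) = 2; row 2: entry -4/5 ≤ 0. Minimum is 2 at row 1 (x_2 leaves); pivot element 8/5.
Divide row 1 by 8/5; eliminate column x_1 from the other rows.
After both pivots, the entry at constraint row 1, column s1 is 1/4.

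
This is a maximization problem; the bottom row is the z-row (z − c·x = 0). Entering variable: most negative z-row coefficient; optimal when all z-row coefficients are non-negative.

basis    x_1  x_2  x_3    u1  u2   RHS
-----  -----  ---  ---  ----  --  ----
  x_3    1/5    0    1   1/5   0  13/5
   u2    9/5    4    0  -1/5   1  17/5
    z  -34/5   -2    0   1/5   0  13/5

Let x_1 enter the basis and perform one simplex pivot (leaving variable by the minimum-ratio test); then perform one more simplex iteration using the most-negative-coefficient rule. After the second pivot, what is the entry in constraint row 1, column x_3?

Ratio test on column x_1 — row 1: (13/5)/(1/5) = 13; row 2: (17/5)/(9/5) = 17/9. Minimum is 17/9 at row 2 (u2 leaves); pivot element 9/5.
Divide row 2 by 9/5; eliminate column x_1 from the other rows.
Second iteration: most negative z-row entry is -5/9 in column u1, so u1 enters.
Ratio test on column u1 — row 1: (20/9)/(2/9) = 10; row 2: entry -1/9 ≤ 0. Minimum is 10 at row 1 (x_3 leaves); pivot element 2/9.
Divide row 1 by 2/9; eliminate column u1 from the other rows.
After both pivots, the entry at constraint row 1, column x_3 is 9/2.

9/2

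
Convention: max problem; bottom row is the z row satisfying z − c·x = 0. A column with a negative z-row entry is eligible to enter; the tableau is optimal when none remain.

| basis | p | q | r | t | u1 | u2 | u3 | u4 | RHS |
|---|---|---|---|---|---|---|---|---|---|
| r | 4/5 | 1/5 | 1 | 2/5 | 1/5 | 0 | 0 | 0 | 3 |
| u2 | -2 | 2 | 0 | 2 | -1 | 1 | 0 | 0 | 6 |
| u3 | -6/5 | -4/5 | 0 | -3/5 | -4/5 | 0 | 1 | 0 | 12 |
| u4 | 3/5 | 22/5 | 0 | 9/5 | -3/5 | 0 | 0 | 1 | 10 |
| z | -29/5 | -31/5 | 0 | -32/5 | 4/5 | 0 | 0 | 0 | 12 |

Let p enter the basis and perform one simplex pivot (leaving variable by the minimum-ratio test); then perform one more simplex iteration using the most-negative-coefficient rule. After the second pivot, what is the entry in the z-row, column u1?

Ratio test on column p — row 1: 3/(4/5) = 15/4; row 2: entry -2 ≤ 0; row 3: entry -6/5 ≤ 0; row 4: 10/(3/5) = 50/3. Minimum is 15/4 at row 1 (r leaves); pivot element 4/5.
Divide row 1 by 4/5; eliminate column p from the other rows.
Second iteration: most negative z-row entry is -19/4 in column q, so q enters.
Ratio test on column q — row 1: (15/4)/(1/4) = 15; row 2: (27/2)/(5/2) = 27/5; row 3: entry -1/2 ≤ 0; row 4: (31/4)/(17/4) = 31/17. Minimum is 31/17 at row 4 (u4 leaves); pivot element 17/4.
Divide row 4 by 17/4; eliminate column q from the other rows.
After both pivots, the entry at the z-row, column u1 is 24/17.

24/17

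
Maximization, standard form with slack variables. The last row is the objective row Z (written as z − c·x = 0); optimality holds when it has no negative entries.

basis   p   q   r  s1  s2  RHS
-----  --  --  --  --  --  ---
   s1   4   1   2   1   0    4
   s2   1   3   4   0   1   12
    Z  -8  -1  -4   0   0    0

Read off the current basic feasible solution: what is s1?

4

s1 is basic (row 1); its value is the RHS of that row, 4.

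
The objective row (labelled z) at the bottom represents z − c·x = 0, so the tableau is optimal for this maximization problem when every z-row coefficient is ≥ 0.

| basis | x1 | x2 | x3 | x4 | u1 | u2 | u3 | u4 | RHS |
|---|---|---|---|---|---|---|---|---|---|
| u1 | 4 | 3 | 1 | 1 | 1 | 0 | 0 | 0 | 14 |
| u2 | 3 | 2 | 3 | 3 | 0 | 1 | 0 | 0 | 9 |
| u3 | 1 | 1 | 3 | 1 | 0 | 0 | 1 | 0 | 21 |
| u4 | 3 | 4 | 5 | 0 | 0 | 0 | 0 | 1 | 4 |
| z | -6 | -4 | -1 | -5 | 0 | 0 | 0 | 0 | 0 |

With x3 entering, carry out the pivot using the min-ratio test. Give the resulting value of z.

4/5

Ratio test on column x3 — row 1: 14/1 = 14; row 2: 9/3 = 3; row 3: 21/3 = 7; row 4: 4/5 = 4/5. Minimum is 4/5 at row 4 (u4 leaves); pivot element 5.
Pivot on row 4; the z-row RHS becomes 0 − (-1)·(4/5) = 4/5.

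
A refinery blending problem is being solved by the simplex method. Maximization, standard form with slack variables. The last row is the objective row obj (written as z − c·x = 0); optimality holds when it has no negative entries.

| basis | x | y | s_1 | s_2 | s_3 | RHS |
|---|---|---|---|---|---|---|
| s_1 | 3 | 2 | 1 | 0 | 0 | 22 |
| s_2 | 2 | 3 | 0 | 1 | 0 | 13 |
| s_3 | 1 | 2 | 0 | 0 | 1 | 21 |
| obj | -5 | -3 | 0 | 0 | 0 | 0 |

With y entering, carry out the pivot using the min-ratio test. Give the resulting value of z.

13

Ratio test on column y — row 1: 22/2 = 11; row 2: 13/3 = 13/3; row 3: 21/2 = 21/2. Minimum is 13/3 at row 2 (s_2 leaves); pivot element 3.
Pivot on row 2; the obj-row RHS becomes 0 − (-3)·(13/3) = 13.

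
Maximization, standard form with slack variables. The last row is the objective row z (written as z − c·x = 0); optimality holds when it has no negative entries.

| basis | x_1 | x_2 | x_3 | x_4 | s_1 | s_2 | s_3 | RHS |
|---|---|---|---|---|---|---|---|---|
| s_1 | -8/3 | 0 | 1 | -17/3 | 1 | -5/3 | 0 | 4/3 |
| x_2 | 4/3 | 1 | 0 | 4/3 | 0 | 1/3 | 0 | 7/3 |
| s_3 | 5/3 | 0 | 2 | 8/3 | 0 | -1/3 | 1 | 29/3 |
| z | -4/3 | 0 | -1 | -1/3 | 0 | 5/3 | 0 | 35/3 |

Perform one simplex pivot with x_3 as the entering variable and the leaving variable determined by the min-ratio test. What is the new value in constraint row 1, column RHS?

4/3

Ratio test on column x_3 — row 1: (4/3)/1 = 4/3; row 2: entry 0 ≤ 0; row 3: (29/3)/2 = 29/6. Minimum is 4/3 at row 1 (s_1 leaves); pivot element 1.
Divide row 1 by 1; eliminate column x_3 from the other rows.
In the new row 1, the RHS entry is the old entry divided by the pivot: (4/3)/1 = 4/3.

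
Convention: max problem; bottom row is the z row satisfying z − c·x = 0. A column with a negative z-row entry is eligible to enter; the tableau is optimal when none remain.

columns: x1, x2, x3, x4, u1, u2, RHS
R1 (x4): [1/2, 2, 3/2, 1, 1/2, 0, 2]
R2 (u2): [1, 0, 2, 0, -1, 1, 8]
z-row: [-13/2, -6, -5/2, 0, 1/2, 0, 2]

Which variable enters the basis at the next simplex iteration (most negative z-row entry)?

x1

Negative z-row entries: x1: -13/2, x2: -6, x3: -5/2.
The most negative is -13/2 in column x1, so x1 enters.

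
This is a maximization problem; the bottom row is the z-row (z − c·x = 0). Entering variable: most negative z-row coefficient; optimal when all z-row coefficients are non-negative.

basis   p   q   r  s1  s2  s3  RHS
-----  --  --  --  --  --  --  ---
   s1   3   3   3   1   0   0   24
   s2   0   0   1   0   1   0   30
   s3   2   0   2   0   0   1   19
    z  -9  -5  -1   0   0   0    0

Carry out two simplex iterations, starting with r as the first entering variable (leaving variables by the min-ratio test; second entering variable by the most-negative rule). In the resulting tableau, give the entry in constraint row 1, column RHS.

8

Ratio test on column r — row 1: 24/3 = 8; row 2: 30/1 = 30; row 3: 19/2 = 19/2. Minimum is 8 at row 1 (s1 leaves); pivot element 3.
Divide row 1 by 3; eliminate column r from the other rows.
Second iteration: most negative z-row entry is -8 in column p, so p enters.
Ratio test on column p — row 1: 8/1 = 8; row 2: entry -1 ≤ 0; row 3: entry 0 ≤ 0. Minimum is 8 at row 1 (r leaves); pivot element 1.
Divide row 1 by 1; eliminate column p from the other rows.
After both pivots, the entry at constraint row 1, column RHS is 8.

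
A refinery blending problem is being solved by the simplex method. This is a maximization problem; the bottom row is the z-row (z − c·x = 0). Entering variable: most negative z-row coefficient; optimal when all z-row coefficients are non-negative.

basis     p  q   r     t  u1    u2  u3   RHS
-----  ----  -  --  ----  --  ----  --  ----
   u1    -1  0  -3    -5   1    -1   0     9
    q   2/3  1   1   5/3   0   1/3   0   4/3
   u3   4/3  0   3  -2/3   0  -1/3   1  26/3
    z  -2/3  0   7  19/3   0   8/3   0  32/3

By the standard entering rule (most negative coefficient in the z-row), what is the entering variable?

Negative z-row entries: p: -2/3.
The most negative is -2/3 in column p, so p enters.

p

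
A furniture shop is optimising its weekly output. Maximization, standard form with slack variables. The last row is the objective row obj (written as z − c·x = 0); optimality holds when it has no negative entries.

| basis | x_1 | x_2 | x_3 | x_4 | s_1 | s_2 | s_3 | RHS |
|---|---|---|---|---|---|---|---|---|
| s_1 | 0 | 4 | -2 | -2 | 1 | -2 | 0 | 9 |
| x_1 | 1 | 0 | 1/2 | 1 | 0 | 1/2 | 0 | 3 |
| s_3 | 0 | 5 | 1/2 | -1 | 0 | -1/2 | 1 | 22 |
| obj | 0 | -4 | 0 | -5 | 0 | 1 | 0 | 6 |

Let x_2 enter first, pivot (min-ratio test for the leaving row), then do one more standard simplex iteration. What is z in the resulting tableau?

Ratio test on column x_2 — row 1: 9/4 = 9/4; row 2: entry 0 ≤ 0; row 3: 22/5 = 22/5. Minimum is 9/4 at row 1 (s_1 leaves); pivot element 4.
Pivot on row 1; the obj-row RHS becomes 6 − (-4)·(9/4) = 15.
Next entering variable (most negative obj-row entry -7): x_4.
Ratio test on column x_4 — row 1: entry -1/2 ≤ 0; row 2: 3/1 = 3; row 3: (43/4)/(3/2) = 43/6. Minimum is 3 at row 2 (x_1 leaves); pivot element 1.
After the second pivot the obj-row RHS is 15 − (-7)·3 = 36.

36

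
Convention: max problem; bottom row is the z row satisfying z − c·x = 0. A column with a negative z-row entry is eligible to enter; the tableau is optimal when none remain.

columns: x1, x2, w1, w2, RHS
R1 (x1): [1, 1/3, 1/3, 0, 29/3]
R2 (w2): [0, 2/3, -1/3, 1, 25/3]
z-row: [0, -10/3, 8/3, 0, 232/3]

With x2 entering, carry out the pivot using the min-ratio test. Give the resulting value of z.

Ratio test on column x2 — row 1: (29/3)/(1/3) = 29; row 2: (25/3)/(2/3) = 25/2. Minimum is 25/2 at row 2 (w2 leaves); pivot element 2/3.
Pivot on row 2; the z-row RHS becomes 232/3 − (-10/3)·(25/2) = 119.

119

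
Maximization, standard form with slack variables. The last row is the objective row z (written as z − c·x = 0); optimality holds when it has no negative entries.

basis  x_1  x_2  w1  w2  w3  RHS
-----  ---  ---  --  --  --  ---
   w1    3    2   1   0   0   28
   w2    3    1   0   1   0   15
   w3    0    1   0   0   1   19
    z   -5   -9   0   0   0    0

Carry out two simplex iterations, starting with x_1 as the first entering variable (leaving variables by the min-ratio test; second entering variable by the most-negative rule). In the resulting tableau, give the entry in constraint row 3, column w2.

1

Ratio test on column x_1 — row 1: 28/3 = 28/3; row 2: 15/3 = 5; row 3: entry 0 ≤ 0. Minimum is 5 at row 2 (w2 leaves); pivot element 3.
Divide row 2 by 3; eliminate column x_1 from the other rows.
Second iteration: most negative z-row entry is -22/3 in column x_2, so x_2 enters.
Ratio test on column x_2 — row 1: 13/1 = 13; row 2: 5/(1/3) = 15; row 3: 19/1 = 19. Minimum is 13 at row 1 (w1 leaves); pivot element 1.
Divide row 1 by 1; eliminate column x_2 from the other rows.
After both pivots, the entry at constraint row 3, column w2 is 1.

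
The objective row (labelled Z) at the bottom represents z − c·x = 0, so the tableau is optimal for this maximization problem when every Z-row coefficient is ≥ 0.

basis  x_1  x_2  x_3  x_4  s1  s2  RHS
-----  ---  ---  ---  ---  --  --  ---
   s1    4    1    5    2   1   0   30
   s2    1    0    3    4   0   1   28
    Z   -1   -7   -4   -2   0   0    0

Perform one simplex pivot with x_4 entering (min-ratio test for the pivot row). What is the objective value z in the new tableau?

14

Ratio test on column x_4 — row 1: 30/2 = 15; row 2: 28/4 = 7. Minimum is 7 at row 2 (s2 leaves); pivot element 4.
Pivot on row 2; the Z-row RHS becomes 0 − (-2)·7 = 14.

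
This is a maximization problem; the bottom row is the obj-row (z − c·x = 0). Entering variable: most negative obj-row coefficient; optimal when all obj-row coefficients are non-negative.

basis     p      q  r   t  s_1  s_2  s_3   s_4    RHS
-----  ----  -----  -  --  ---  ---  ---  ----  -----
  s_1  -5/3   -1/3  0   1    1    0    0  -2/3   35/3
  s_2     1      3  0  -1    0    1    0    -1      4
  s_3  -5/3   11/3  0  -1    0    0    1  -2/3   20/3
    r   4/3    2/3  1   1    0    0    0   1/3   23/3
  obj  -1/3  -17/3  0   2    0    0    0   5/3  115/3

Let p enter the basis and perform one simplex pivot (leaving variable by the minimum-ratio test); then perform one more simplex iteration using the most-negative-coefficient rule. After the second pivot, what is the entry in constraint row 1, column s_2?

1/9

Ratio test on column p — row 1: entry -5/3 ≤ 0; row 2: 4/1 = 4; row 3: entry -5/3 ≤ 0; row 4: (23/3)/(4/3) = 23/4. Minimum is 4 at row 2 (s_2 leaves); pivot element 1.
Divide row 2 by 1; eliminate column p from the other rows.
Second iteration: most negative obj-row entry is -14/3 in column q, so q enters.
Ratio test on column q — row 1: (55/3)/(14/3) = 55/14; row 2: 4/3 = 4/3; row 3: (40/3)/(26/3) = 20/13; row 4: entry -10/3 ≤ 0. Minimum is 4/3 at row 2 (p leaves); pivot element 3.
Divide row 2 by 3; eliminate column q from the other rows.
After both pivots, the entry at constraint row 1, column s_2 is 1/9.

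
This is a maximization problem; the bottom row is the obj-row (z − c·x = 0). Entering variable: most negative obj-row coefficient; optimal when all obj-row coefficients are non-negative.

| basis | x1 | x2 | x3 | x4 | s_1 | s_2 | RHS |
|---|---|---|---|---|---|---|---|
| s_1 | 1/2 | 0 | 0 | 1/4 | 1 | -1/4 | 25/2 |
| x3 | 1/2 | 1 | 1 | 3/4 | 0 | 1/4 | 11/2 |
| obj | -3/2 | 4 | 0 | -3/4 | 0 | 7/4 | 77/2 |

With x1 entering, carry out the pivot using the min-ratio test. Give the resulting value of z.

55

Ratio test on column x1 — row 1: (25/2)/(1/2) = 25; row 2: (11/2)/(1/2) = 11. Minimum is 11 at row 2 (x3 leaves); pivot element 1/2.
Pivot on row 2; the obj-row RHS becomes 77/2 − (-3/2)·11 = 55.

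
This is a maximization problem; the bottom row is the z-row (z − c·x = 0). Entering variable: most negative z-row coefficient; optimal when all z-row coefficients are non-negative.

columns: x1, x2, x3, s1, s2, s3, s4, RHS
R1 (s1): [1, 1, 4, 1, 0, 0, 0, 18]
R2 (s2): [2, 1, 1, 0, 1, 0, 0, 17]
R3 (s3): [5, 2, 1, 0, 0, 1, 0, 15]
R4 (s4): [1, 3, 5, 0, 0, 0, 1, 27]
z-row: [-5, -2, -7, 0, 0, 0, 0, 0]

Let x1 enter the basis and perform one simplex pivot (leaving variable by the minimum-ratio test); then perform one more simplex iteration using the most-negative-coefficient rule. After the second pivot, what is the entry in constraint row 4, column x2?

Ratio test on column x1 — row 1: 18/1 = 18; row 2: 17/2 = 17/2; row 3: 15/5 = 3; row 4: 27/1 = 27. Minimum is 3 at row 3 (s3 leaves); pivot element 5.
Divide row 3 by 5; eliminate column x1 from the other rows.
Second iteration: most negative z-row entry is -6 in column x3, so x3 enters.
Ratio test on column x3 — row 1: 15/(19/5) = 75/19; row 2: 11/(3/5) = 55/3; row 3: 3/(1/5) = 15; row 4: 24/(24/5) = 5. Minimum is 75/19 at row 1 (s1 leaves); pivot element 19/5.
Divide row 1 by 19/5; eliminate column x3 from the other rows.
After both pivots, the entry at constraint row 4, column x2 is 35/19.

35/19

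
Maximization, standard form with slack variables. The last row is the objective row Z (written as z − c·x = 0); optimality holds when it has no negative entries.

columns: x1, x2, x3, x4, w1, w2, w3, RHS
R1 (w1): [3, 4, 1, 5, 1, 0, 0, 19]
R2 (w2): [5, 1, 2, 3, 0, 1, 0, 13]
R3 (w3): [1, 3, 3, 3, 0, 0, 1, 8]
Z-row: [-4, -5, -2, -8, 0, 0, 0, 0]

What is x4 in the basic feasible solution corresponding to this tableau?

x4 is not in the basis, so in the current basic feasible solution x4 = 0.

0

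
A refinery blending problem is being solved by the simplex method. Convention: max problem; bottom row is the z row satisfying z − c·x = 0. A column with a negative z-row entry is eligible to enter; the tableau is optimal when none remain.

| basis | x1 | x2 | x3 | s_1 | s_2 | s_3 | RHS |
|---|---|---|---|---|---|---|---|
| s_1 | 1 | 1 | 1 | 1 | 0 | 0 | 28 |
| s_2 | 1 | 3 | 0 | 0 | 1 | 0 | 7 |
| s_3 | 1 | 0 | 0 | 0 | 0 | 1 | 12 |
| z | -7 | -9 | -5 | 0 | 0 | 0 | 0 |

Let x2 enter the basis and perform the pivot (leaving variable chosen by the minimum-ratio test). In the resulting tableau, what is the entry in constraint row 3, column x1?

1

Ratio test on column x2 — row 1: 28/1 = 28; row 2: 7/3 = 7/3; row 3: entry 0 ≤ 0. Minimum is 7/3 at row 2 (s_2 leaves); pivot element 3.
Divide row 2 by 3; eliminate column x2 from the other rows.
Row 3 update in column x1: 1 − 0·(1/3) = 1.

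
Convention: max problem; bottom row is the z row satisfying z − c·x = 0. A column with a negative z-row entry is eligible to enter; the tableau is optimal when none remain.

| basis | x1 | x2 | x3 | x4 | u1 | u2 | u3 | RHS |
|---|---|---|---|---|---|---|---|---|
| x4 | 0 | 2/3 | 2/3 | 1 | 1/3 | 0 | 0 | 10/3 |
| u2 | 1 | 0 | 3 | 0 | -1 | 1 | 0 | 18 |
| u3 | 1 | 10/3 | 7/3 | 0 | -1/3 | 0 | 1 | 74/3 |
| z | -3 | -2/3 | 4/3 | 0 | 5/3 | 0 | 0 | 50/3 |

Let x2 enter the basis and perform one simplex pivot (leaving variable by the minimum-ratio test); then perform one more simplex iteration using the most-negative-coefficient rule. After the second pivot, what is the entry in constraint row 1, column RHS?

5

Ratio test on column x2 — row 1: (10/3)/(2/3) = 5; row 2: entry 0 ≤ 0; row 3: (74/3)/(10/3) = 37/5. Minimum is 5 at row 1 (x4 leaves); pivot element 2/3.
Divide row 1 by 2/3; eliminate column x2 from the other rows.
Second iteration: most negative z-row entry is -3 in column x1, so x1 enters.
Ratio test on column x1 — row 1: entry 0 ≤ 0; row 2: 18/1 = 18; row 3: 8/1 = 8. Minimum is 8 at row 3 (u3 leaves); pivot element 1.
Divide row 3 by 1; eliminate column x1 from the other rows.
After both pivots, the entry at constraint row 1, column RHS is 5.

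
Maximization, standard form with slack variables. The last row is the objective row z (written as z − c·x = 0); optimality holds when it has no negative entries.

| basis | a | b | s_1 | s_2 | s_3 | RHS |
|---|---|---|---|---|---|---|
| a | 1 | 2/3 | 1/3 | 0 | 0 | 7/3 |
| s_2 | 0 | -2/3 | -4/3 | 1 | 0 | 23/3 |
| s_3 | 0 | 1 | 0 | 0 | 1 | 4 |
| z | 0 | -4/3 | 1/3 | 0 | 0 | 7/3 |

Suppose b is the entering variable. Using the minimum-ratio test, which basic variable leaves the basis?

a

Column b entries and ratios — a: (7/3)/(2/3) = 7/2; s_2: -2/3 ≤ 0, skip; s_3: 4/1 = 4.
Smallest ratio is 7/2 in the row of a, so a leaves.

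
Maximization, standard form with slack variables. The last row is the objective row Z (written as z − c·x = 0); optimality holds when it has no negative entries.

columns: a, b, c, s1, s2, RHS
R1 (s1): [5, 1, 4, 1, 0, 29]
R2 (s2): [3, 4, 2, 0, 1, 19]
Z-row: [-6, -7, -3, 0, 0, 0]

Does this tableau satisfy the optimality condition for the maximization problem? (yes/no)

The Z-row has a negative entry -7 in column b, so it is not optimal.

no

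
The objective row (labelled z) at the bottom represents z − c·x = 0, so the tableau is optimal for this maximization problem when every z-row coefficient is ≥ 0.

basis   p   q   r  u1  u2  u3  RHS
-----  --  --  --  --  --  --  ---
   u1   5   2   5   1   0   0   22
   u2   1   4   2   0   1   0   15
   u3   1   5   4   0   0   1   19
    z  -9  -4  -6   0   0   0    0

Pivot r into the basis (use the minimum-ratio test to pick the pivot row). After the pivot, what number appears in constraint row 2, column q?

16/5

Ratio test on column r — row 1: 22/5 = 22/5; row 2: 15/2 = 15/2; row 3: 19/4 = 19/4. Minimum is 22/5 at row 1 (u1 leaves); pivot element 5.
Divide row 1 by 5; eliminate column r from the other rows.
Row 2 update in column q: 4 − 2·(2/5) = 16/5.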